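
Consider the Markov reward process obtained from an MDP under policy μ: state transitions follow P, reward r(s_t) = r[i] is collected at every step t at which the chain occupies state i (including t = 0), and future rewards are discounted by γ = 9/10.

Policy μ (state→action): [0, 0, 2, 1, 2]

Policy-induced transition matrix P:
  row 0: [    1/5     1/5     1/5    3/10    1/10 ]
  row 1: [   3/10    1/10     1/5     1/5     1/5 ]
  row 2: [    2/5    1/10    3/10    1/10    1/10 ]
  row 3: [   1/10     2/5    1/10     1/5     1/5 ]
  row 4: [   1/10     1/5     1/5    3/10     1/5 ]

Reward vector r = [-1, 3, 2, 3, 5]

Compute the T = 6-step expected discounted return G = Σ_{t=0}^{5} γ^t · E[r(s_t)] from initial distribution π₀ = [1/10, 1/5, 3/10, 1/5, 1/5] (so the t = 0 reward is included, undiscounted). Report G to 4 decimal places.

G = 10.8243

t=0: π = [0.1000, 0.2000, 0.3000, 0.2000, 0.2000], E[r] = 2.7000, γ^t·E[r] = 2.700000, running G = 2.700000
t=1: π = [0.2400, 0.1900, 0.2100, 0.2000, 0.1600], E[r] = 2.1500, γ^t·E[r] = 1.935000, running G = 4.635000
t=2: π = [0.2250, 0.2000, 0.2010, 0.2190, 0.1550], E[r] = 2.2090, γ^t·E[r] = 1.789290, running G = 6.424290
t=3: π = [0.2228, 0.2037, 0.1982, 0.2179, 0.1574], E[r] = 2.2254, γ^t·E[r] = 1.622317, running G = 8.046607
t=4: π = [0.2225, 0.2034, 0.1980, 0.2182, 0.1579], E[r] = 2.2279, γ^t·E[r] = 1.461692, running G = 9.508299
t=5: π = [0.2223, 0.2035, 0.1980, 0.2182, 0.1579], E[r] = 2.2286, γ^t·E[r] = 1.315951, running G = 10.824250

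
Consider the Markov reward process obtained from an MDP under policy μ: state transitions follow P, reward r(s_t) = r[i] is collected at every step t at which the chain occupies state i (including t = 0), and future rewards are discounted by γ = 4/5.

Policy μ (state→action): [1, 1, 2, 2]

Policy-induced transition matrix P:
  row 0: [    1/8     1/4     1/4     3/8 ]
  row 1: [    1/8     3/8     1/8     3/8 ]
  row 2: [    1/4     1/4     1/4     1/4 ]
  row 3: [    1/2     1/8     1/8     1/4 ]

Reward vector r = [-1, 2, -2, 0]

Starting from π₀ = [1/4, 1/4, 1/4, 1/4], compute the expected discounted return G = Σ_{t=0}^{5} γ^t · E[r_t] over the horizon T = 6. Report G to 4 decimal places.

G = -0.6201

t=0: π = [0.2500, 0.2500, 0.2500, 0.2500], E[r] = -0.2500, γ^t·E[r] = -0.250000, running G = -0.250000
t=1: π = [0.2500, 0.2500, 0.1875, 0.3125], E[r] = -0.1250, γ^t·E[r] = -0.100000, running G = -0.350000
t=2: π = [0.2656, 0.2422, 0.1797, 0.3125], E[r] = -0.1406, γ^t·E[r] = -0.090000, running G = -0.440000
t=3: π = [0.2646, 0.2412, 0.1807, 0.3135], E[r] = -0.1436, γ^t·E[r] = -0.073500, running G = -0.513500
t=4: π = [0.2651, 0.2410, 0.1807, 0.3132], E[r] = -0.1445, γ^t·E[r] = -0.059200, running G = -0.572700
t=5: π = [0.2650, 0.2410, 0.1807, 0.3133], E[r] = -0.1446, γ^t·E[r] = -0.047370, running G = -0.620070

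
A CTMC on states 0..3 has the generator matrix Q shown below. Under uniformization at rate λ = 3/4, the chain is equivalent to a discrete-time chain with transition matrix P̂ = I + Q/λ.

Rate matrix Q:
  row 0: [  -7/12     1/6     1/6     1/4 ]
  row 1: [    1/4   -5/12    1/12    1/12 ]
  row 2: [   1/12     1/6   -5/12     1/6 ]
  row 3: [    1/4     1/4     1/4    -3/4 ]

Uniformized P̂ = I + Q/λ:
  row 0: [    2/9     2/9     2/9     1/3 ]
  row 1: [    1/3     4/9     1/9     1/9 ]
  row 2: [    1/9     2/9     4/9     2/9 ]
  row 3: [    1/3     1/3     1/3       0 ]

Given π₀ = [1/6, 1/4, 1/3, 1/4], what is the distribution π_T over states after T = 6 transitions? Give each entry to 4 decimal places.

π = [0.2467, 0.3108, 0.2665, 0.1760]

t=0: π = [0.1667, 0.2500, 0.3333, 0.2500]
t=1: π = [0.2407, 0.3056, 0.2963, 0.1574]
t=2: π = [0.2407, 0.3076, 0.2716, 0.1800]
t=3: π = [0.2462, 0.3106, 0.2684, 0.1748]
t=4: π = [0.2463, 0.3107, 0.2668, 0.1762]
t=5: π = [0.2467, 0.3108, 0.2666, 0.1759]
t=6: π = [0.2467, 0.3108, 0.2665, 0.1760]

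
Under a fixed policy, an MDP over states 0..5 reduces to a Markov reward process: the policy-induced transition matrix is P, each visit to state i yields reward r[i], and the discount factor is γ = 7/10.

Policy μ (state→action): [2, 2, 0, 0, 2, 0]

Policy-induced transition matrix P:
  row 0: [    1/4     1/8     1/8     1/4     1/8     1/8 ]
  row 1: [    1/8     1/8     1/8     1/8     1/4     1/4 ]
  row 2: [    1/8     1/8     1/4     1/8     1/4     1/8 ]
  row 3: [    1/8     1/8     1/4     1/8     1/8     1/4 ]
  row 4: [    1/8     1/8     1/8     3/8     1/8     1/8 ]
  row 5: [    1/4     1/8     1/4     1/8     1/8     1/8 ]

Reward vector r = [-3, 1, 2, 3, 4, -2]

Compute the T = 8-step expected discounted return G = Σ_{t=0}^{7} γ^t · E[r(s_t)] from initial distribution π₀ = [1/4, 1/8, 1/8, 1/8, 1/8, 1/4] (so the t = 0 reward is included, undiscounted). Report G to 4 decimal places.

G = 1.8663

t=0: π = [0.2500, 0.1250, 0.1250, 0.1250, 0.1250, 0.2500], E[r] = 0.0000, γ^t·E[r] = 0.000000, running G = 0.000000
t=1: π = [0.1875, 0.1250, 0.1875, 0.1875, 0.1563, 0.1563], E[r] = 0.8125, γ^t·E[r] = 0.568750, running G = 0.568750
t=2: π = [0.1680, 0.1250, 0.1914, 0.1875, 0.1641, 0.1641], E[r] = 0.8945, γ^t·E[r] = 0.438320, running G = 1.007070
t=3: π = [0.1665, 0.1250, 0.1929, 0.1870, 0.1646, 0.1641], E[r] = 0.9023, γ^t·E[r] = 0.309504, running G = 1.316574
t=4: π = [0.1663, 0.1250, 0.1930, 0.1870, 0.1647, 0.1640], E[r] = 0.9038, γ^t·E[r] = 0.217004, running G = 1.533579
t=5: π = [0.1663, 0.1250, 0.1930, 0.1870, 0.1647, 0.1640], E[r] = 0.9040, γ^t·E[r] = 0.151943, running G = 1.685522
t=6: π = [0.1663, 0.1250, 0.1930, 0.1870, 0.1647, 0.1640], E[r] = 0.9041, γ^t·E[r] = 0.106361, running G = 1.791883
t=7: π = [0.1663, 0.1250, 0.1930, 0.1870, 0.1647, 0.1640], E[r] = 0.9041, γ^t·E[r] = 0.074453, running G = 1.866336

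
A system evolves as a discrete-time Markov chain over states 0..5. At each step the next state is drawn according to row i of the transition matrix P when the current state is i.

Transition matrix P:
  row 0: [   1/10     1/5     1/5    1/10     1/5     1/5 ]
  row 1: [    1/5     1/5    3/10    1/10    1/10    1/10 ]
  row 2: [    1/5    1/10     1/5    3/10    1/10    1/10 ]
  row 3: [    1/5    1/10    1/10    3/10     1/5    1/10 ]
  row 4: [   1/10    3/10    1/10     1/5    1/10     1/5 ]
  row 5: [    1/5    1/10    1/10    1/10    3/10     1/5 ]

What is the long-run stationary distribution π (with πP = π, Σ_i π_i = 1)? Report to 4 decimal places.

Balance equations π_j = Σ_i π_i·P[i][j]:
  π_0 = 1/10·π_0 + 1/5·π_1 + 1/5·π_2 + 1/5·π_3 + 1/10·π_4 + 1/5·π_5
  π_1 = 1/5·π_0 + 1/5·π_1 + 1/10·π_2 + 1/10·π_3 + 3/10·π_4 + 1/10·π_5
  π_2 = 1/5·π_0 + 3/10·π_1 + 1/5·π_2 + 1/10·π_3 + 1/10·π_4 + 1/10·π_5
  π_3 = 1/10·π_0 + 1/10·π_1 + 3/10·π_2 + 3/10·π_3 + 1/5·π_4 + 1/10·π_5
  π_4 = 1/5·π_0 + 1/10·π_1 + 1/10·π_2 + 1/5·π_3 + 1/10·π_4 + 3/10·π_5
  normalize: π_0 + π_1 + π_2 + π_3 + π_4 + π_5 = 1
Solving the linear system gives exactly π = [1657/9933, 236/1419, 1354/8127, 1522/8127, 149/903, 13229/89397].

π = [0.1668, 0.1663, 0.1666, 0.1873, 0.1650, 0.1480]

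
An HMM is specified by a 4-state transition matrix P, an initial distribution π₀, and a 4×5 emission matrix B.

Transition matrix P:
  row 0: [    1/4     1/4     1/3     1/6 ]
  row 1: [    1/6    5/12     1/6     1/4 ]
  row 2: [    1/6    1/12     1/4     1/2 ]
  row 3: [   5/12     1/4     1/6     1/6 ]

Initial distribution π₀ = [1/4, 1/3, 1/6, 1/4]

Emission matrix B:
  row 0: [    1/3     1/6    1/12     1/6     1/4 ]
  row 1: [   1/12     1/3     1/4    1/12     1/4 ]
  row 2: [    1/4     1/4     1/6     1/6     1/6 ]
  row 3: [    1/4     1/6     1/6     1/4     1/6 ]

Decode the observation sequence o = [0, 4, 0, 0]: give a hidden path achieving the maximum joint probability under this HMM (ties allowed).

t=0: δ = [8.333e-02, 2.778e-02, 4.167e-02, 6.250e-02]  (obs o_0=0)
t=1: δ = [6.510e-03, 5.208e-03, 4.630e-03, 3.472e-03]  ψ = [3, 0, 0, 2]  (obs o_1=4)
t=2: δ = [5.425e-04, 1.808e-04, 5.425e-04, 5.787e-04]  ψ = [0, 1, 0, 2]  (obs o_2=0)
t=3: δ = [8.038e-05, 1.206e-05, 4.521e-05, 6.782e-05]  ψ = [3, 3, 0, 2]  (obs o_3=0)
backtrack: best end state = 0; path = [0, 2, 3, 0]

path = [0, 2, 3, 0]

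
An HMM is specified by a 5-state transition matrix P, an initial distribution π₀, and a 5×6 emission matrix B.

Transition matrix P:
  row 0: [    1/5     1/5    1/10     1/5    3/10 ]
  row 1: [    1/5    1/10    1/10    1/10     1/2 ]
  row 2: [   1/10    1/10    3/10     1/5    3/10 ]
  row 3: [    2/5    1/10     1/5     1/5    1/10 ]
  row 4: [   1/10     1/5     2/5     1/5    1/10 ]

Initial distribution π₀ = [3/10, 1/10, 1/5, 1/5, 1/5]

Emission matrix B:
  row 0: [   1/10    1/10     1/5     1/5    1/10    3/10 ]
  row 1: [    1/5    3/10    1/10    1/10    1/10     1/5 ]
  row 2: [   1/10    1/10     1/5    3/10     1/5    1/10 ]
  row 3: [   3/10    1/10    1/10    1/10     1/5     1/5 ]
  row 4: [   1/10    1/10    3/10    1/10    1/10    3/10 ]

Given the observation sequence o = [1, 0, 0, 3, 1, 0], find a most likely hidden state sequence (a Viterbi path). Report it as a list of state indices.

t=0: δ = [3.000e-02, 3.000e-02, 2.000e-02, 2.000e-02, 2.000e-02]  (obs o_0=1)
t=1: δ = [8.000e-04, 1.200e-03, 8.000e-04, 1.800e-03, 1.500e-03]  ψ = [3, 0, 4, 0, 1]  (obs o_1=0)
t=2: δ = [7.200e-05, 6.000e-05, 6.000e-05, 1.080e-04, 6.000e-05]  ψ = [3, 4, 4, 3, 1]  (obs o_2=0)
t=3: δ = [8.640e-06, 1.440e-06, 7.200e-06, 2.160e-06, 3.000e-06]  ψ = [3, 0, 4, 3, 1]  (obs o_3=3)
t=4: δ = [1.728e-07, 5.184e-07, 2.160e-07, 1.728e-07, 2.592e-07]  ψ = [0, 0, 2, 0, 0]  (obs o_4=1)
t=5: δ = [1.037e-08, 1.037e-08, 1.037e-08, 1.555e-08, 2.592e-08]  ψ = [1, 1, 4, 1, 1]  (obs o_5=0)
backtrack: best end state = 4; path = [0, 3, 3, 0, 1, 4]

path = [0, 3, 3, 0, 1, 4]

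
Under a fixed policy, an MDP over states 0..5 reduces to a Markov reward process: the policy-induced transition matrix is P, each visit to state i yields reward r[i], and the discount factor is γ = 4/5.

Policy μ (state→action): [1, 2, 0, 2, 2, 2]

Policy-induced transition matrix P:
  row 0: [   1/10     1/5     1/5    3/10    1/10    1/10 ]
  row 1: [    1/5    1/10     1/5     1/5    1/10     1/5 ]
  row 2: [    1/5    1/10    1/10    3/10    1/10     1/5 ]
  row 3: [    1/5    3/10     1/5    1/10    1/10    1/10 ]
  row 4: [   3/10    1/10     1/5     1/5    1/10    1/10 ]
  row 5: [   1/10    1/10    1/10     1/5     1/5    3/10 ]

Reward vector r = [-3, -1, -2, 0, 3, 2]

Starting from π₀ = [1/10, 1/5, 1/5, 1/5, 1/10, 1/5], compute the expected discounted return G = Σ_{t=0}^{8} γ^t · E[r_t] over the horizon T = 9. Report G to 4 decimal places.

G = -1.2946

t=0: π = [0.1000, 0.2000, 0.2000, 0.2000, 0.1000, 0.2000], E[r] = -0.2000, γ^t·E[r] = -0.200000, running G = -0.200000
t=1: π = [0.1800, 0.1500, 0.1600, 0.2100, 0.1200, 0.1800], E[r] = -0.2900, γ^t·E[r] = -0.232000, running G = -0.432000
t=2: π = [0.1760, 0.1600, 0.1660, 0.2130, 0.1180, 0.1670], E[r] = -0.3320, γ^t·E[r] = -0.212480, running G = -0.644480
t=3: π = [0.1775, 0.1602, 0.1667, 0.2129, 0.1167, 0.1660], E[r] = -0.3440, γ^t·E[r] = -0.176128, running G = -0.820608
t=4: π = [0.1773, 0.1603, 0.1667, 0.2131, 0.1166, 0.1659], E[r] = -0.3442, γ^t·E[r] = -0.140972, running G = -0.961580
t=5: π = [0.1773, 0.1604, 0.1667, 0.2131, 0.1166, 0.1659], E[r] = -0.3443, γ^t·E[r] = -0.112825, running G = -1.074405
t=6: π = [0.1773, 0.1604, 0.1667, 0.2131, 0.1166, 0.1659], E[r] = -0.3443, γ^t·E[r] = -0.090256, running G = -1.164662
t=7: π = [0.1773, 0.1604, 0.1667, 0.2131, 0.1166, 0.1659], E[r] = -0.3443, γ^t·E[r] = -0.072205, running G = -1.236866
t=8: π = [0.1773, 0.1604, 0.1667, 0.2131, 0.1166, 0.1659], E[r] = -0.3443, γ^t·E[r] = -0.057764, running G = -1.294630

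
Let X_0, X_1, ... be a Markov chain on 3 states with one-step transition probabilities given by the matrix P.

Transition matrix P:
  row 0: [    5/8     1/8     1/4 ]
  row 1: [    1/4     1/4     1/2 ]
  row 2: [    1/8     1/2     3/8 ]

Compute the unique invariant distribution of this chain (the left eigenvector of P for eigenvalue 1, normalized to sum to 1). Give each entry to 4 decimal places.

π = [0.3256, 0.3023, 0.3721]

Balance equations π_j = Σ_i π_i·P[i][j]:
  π_0 = 5/8·π_0 + 1/4·π_1 + 1/8·π_2
  π_1 = 1/8·π_0 + 1/4·π_1 + 1/2·π_2
  normalize: π_0 + π_1 + π_2 = 1
Solving the linear system gives exactly π = [14/43, 13/43, 16/43].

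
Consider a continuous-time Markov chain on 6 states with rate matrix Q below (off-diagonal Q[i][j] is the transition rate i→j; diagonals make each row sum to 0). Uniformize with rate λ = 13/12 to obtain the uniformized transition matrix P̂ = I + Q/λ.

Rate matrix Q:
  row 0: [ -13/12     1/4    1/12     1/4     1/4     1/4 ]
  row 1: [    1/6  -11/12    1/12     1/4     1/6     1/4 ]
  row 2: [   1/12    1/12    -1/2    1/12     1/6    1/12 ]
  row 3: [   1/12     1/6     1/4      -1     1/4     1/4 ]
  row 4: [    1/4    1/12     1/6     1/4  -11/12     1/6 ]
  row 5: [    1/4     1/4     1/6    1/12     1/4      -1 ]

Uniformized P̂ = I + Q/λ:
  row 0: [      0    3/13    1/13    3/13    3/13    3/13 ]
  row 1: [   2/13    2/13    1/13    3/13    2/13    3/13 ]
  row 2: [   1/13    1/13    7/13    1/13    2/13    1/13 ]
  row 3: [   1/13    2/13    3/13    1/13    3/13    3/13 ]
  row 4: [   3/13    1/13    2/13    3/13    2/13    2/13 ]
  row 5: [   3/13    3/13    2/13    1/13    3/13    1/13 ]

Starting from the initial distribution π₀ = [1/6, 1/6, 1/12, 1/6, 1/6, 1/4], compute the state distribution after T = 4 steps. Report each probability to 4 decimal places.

π = [0.1315, 0.1445, 0.2302, 0.1488, 0.1878, 0.1573]

t=0: π = [0.1667, 0.1667, 0.0833, 0.1667, 0.1667, 0.2500]
t=1: π = [0.1410, 0.1667, 0.1731, 0.1538, 0.1987, 0.1667]
t=2: π = [0.1351, 0.1489, 0.2086, 0.1548, 0.1893, 0.1632]
t=3: π = [0.1322, 0.1462, 0.2241, 0.1497, 0.1887, 0.1590]
t=4: π = [0.1315, 0.1445, 0.2302, 0.1488, 0.1878, 0.1573]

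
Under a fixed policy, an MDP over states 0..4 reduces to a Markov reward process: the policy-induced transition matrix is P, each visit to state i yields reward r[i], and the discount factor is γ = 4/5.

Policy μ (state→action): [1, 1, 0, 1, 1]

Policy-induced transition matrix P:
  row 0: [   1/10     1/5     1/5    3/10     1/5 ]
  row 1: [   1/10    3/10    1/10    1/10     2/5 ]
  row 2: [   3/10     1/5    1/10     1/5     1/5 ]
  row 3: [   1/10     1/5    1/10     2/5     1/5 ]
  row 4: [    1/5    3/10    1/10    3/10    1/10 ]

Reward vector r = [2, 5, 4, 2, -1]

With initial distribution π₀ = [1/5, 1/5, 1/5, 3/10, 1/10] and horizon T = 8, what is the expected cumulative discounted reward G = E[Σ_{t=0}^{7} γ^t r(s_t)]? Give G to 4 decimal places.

G = 9.9057

t=0: π = [0.2000, 0.2000, 0.2000, 0.3000, 0.1000], E[r] = 2.7000, γ^t·E[r] = 2.700000, running G = 2.700000
t=1: π = [0.1500, 0.2300, 0.1200, 0.2700, 0.2300], E[r] = 2.2400, γ^t·E[r] = 1.792000, running G = 4.492000
t=2: π = [0.1470, 0.2460, 0.1150, 0.2690, 0.2230], E[r] = 2.2990, γ^t·E[r] = 1.471360, running G = 5.963360
t=3: π = [0.1453, 0.2469, 0.1147, 0.2662, 0.2269], E[r] = 2.2894, γ^t·E[r] = 1.172173, running G = 7.135533
t=4: π = [0.1456, 0.2474, 0.1145, 0.2658, 0.2267], E[r] = 2.2911, γ^t·E[r] = 0.938447, running G = 8.073980
t=5: π = [0.1456, 0.2474, 0.1146, 0.2656, 0.2268], E[r] = 2.2909, γ^t·E[r] = 0.750691, running G = 8.824670
t=6: π = [0.1456, 0.2474, 0.1146, 0.2656, 0.2268], E[r] = 2.2910, γ^t·E[r] = 0.600566, running G = 9.425236
t=7: π = [0.1456, 0.2474, 0.1146, 0.2656, 0.2268], E[r] = 2.2910, γ^t·E[r] = 0.480452, running G = 9.905688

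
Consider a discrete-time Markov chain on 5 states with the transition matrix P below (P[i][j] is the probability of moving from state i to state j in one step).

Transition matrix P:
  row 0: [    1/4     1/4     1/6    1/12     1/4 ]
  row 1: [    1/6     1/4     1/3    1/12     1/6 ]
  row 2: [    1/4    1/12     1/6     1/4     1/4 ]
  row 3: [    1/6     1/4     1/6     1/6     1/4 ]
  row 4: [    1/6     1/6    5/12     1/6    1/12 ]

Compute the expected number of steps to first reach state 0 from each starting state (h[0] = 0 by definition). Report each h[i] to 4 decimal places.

First-step conditioning: h[0] = 0; for i ≠ 0, h[i] = 1 + Σ_k P[i][k]·h[k].
  h[1] = 1 + 1/4·h[1] + 1/3·h[2] + 1/12·h[3] + 1/6·h[4]
  h[2] = 1 + 1/12·h[1] + 1/6·h[2] + 1/4·h[3] + 1/4·h[4]
  h[3] = 1 + 1/4·h[1] + 1/6·h[2] + 1/6·h[3] + 1/4·h[4]
  h[4] = 1 + 1/6·h[1] + 5/12·h[2] + 1/6·h[3] + 1/12·h[4]
Solving the 4×4 linear system over states ≠ 0 gives exactly h = [0, 24348/4619, 22644/4619, 24648/4619, 24240/4619] (h[0] = 0 is the target).

h = [0.0000, 5.2713, 4.9024, 5.3362, 5.2479]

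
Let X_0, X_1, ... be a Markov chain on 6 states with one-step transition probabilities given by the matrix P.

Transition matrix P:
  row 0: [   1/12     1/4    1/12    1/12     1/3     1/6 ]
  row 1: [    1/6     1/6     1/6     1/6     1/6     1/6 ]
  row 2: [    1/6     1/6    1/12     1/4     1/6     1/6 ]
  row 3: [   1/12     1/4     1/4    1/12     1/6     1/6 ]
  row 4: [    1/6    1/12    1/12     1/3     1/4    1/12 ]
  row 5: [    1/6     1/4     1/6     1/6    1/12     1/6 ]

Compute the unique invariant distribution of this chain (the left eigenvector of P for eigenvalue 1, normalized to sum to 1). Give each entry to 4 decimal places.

π = [0.1397, 0.1900, 0.1424, 0.1838, 0.1935, 0.1505]

Balance equations π_j = Σ_i π_i·P[i][j]:
  π_0 = 1/12·π_0 + 1/6·π_1 + 1/6·π_2 + 1/12·π_3 + 1/6·π_4 + 1/6·π_5
  π_1 = 1/4·π_0 + 1/6·π_1 + 1/6·π_2 + 1/4·π_3 + 1/12·π_4 + 1/4·π_5
  π_2 = 1/12·π_0 + 1/6·π_1 + 1/12·π_2 + 1/4·π_3 + 1/12·π_4 + 1/6·π_5
  π_3 = 1/12·π_0 + 1/6·π_1 + 1/4·π_2 + 1/12·π_3 + 1/3·π_4 + 1/6·π_5
  π_4 = 1/3·π_0 + 1/6·π_1 + 1/6·π_2 + 1/6·π_3 + 1/4·π_4 + 1/12·π_5
  normalize: π_0 + π_1 + π_2 + π_3 + π_4 + π_5 = 1
Solving the linear system gives exactly π = [19899/142435, 27069/142435, 20276/142435, 26183/142435, 27566/142435, 21442/142435].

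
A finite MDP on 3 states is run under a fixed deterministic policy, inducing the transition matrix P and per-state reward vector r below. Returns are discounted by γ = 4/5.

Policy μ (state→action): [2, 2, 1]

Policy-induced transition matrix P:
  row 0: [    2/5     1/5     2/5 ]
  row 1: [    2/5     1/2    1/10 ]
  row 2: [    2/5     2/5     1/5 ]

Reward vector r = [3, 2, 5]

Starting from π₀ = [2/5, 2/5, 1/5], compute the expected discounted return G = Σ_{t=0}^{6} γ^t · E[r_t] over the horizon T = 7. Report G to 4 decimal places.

G = 12.2362

t=0: π = [0.4000, 0.4000, 0.2000], E[r] = 3.0000, γ^t·E[r] = 3.000000, running G = 3.000000
t=1: π = [0.4000, 0.3600, 0.2400], E[r] = 3.1200, γ^t·E[r] = 2.496000, running G = 5.496000
t=2: π = [0.4000, 0.3560, 0.2440], E[r] = 3.1320, γ^t·E[r] = 2.004480, running G = 7.500480
t=3: π = [0.4000, 0.3556, 0.2444], E[r] = 3.1332, γ^t·E[r] = 1.604198, running G = 9.104678
t=4: π = [0.4000, 0.3556, 0.2444], E[r] = 3.1333, γ^t·E[r] = 1.283408, running G = 10.388086
t=5: π = [0.4000, 0.3556, 0.2444], E[r] = 3.1333, γ^t·E[r] = 1.026730, running G = 11.414817
t=6: π = [0.4000, 0.3556, 0.2444], E[r] = 3.1333, γ^t·E[r] = 0.821384, running G = 12.236201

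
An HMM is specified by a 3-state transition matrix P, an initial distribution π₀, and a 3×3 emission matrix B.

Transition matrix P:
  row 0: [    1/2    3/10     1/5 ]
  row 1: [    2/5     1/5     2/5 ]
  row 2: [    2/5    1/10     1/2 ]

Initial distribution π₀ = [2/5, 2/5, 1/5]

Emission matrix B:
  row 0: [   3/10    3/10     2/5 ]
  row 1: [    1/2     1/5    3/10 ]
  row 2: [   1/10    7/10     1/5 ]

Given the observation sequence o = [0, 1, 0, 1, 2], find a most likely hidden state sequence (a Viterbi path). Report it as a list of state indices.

t=0: δ = [1.200e-01, 2.000e-01, 2.000e-02]  (obs o_0=0)
t=1: δ = [2.400e-02, 8.000e-03, 5.600e-02]  ψ = [1, 1, 1]  (obs o_1=1)
t=2: δ = [6.720e-03, 3.600e-03, 2.800e-03]  ψ = [2, 0, 2]  (obs o_2=0)
t=3: δ = [1.008e-03, 4.032e-04, 1.008e-03]  ψ = [0, 0, 1]  (obs o_3=1)
t=4: δ = [2.016e-04, 9.072e-05, 1.008e-04]  ψ = [0, 0, 2]  (obs o_4=2)
backtrack: best end state = 0; path = [1, 2, 0, 0, 0]

path = [1, 2, 0, 0, 0]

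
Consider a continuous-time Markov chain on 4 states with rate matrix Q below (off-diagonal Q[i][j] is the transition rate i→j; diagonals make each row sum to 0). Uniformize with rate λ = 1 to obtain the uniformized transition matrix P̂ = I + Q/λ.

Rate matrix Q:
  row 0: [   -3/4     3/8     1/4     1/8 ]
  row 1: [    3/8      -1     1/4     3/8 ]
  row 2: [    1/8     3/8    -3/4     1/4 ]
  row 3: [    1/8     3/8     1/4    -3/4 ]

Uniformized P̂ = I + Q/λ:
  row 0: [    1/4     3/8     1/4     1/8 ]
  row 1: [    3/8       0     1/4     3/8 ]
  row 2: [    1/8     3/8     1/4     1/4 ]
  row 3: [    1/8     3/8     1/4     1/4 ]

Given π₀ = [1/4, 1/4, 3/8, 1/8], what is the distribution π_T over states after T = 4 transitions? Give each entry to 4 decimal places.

π = [0.2210, 0.2723, 0.2500, 0.2567]

t=0: π = [0.2500, 0.2500, 0.3750, 0.1250]
t=1: π = [0.2188, 0.2813, 0.2500, 0.2500]
t=2: π = [0.2227, 0.2695, 0.2500, 0.2578]
t=3: π = [0.2202, 0.2739, 0.2500, 0.2559]
t=4: π = [0.2210, 0.2723, 0.2500, 0.2567]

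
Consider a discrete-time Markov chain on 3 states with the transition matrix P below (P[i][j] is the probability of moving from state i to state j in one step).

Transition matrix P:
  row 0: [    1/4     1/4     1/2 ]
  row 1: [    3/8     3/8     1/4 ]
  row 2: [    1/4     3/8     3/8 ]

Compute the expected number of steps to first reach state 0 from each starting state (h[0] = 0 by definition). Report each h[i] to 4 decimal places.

First-step conditioning: h[0] = 0; for i ≠ 0, h[i] = 1 + Σ_k P[i][k]·h[k].
  h[1] = 1 + 3/8·h[1] + 1/4·h[2]
  h[2] = 1 + 3/8·h[1] + 3/8·h[2]
Solving the 2×2 linear system over states ≠ 0 gives exactly h = [0, 56/19, 64/19] (h[0] = 0 is the target).

h = [0.0000, 2.9474, 3.3684]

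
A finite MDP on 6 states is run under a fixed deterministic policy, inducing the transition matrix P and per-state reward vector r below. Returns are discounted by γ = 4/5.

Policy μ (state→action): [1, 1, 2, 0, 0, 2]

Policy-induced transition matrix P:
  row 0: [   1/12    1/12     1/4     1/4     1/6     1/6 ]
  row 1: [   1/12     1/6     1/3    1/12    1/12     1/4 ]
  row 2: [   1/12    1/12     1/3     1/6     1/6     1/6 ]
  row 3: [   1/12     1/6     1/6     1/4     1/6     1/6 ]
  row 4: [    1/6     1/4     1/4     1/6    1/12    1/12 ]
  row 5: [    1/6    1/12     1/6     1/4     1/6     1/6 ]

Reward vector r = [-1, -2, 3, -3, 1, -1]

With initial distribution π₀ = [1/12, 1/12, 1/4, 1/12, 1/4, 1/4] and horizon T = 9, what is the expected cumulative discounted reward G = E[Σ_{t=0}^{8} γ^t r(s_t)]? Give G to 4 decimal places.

G = -0.5229

t=0: π = [0.0833, 0.0833, 0.2500, 0.0833, 0.2500, 0.2500], E[r] = 0.2500, γ^t·E[r] = 0.250000, running G = 0.250000
t=1: π = [0.1250, 0.1389, 0.2500, 0.1944, 0.1389, 0.1528], E[r] = -0.2500, γ^t·E[r] = -0.200000, running G = 0.050000
t=2: π = [0.1076, 0.1343, 0.2535, 0.1944, 0.1435, 0.1667], E[r] = -0.2222, γ^t·E[r] = -0.142222, running G = -0.092222
t=3: π = [0.1092, 0.1346, 0.2522, 0.1945, 0.1435, 0.1659], E[r] = -0.2278, γ^t·E[r] = -0.116642, running G = -0.208864
t=4: π = [0.1091, 0.1347, 0.2522, 0.1946, 0.1435, 0.1659], E[r] = -0.2281, γ^t·E[r] = -0.093416, running G = -0.302280
t=5: π = [0.1091, 0.1347, 0.2522, 0.1946, 0.1435, 0.1659], E[r] = -0.2281, γ^t·E[r] = -0.074737, running G = -0.377017
t=6: π = [0.1091, 0.1347, 0.2522, 0.1946, 0.1435, 0.1659], E[r] = -0.2281, γ^t·E[r] = -0.059790, running G = -0.436807
t=7: π = [0.1091, 0.1347, 0.2522, 0.1946, 0.1435, 0.1659], E[r] = -0.2281, γ^t·E[r] = -0.047832, running G = -0.484639
t=8: π = [0.1091, 0.1347, 0.2522, 0.1946, 0.1435, 0.1659], E[r] = -0.2281, γ^t·E[r] = -0.038266, running G = -0.522905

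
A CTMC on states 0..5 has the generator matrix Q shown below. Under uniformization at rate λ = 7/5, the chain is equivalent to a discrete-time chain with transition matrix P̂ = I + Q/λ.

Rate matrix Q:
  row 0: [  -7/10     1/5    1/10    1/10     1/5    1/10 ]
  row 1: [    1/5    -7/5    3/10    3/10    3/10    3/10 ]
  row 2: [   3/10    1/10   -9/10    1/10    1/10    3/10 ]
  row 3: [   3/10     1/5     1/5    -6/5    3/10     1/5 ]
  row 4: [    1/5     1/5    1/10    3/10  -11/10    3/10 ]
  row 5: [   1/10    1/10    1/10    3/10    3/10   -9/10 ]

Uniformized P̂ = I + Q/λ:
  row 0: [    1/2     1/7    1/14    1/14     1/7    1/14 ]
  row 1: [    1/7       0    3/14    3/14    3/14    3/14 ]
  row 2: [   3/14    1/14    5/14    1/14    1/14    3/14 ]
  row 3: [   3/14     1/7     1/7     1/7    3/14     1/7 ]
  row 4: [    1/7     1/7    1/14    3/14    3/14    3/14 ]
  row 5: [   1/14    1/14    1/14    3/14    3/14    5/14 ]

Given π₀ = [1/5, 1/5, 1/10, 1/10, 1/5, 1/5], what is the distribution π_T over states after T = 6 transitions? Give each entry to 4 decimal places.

t=0: π = [0.2000, 0.2000, 0.1000, 0.1000, 0.2000, 0.2000]
t=1: π = [0.2143, 0.0929, 0.1357, 0.1643, 0.1857, 0.2071]
t=2: π = [0.2260, 0.1051, 0.1352, 0.1526, 0.1796, 0.2015]
t=3: π = [0.2297, 0.1038, 0.1360, 0.1518, 0.1788, 0.1999]
t=4: π = [0.2312, 0.1040, 0.1359, 0.1512, 0.1785, 0.1992]
t=5: π = [0.2317, 0.1041, 0.1359, 0.1510, 0.1784, 0.1989]
t=6: π = [0.2319, 0.1041, 0.1359, 0.1510, 0.1783, 0.1988]

π = [0.2319, 0.1041, 0.1359, 0.1510, 0.1783, 0.1988]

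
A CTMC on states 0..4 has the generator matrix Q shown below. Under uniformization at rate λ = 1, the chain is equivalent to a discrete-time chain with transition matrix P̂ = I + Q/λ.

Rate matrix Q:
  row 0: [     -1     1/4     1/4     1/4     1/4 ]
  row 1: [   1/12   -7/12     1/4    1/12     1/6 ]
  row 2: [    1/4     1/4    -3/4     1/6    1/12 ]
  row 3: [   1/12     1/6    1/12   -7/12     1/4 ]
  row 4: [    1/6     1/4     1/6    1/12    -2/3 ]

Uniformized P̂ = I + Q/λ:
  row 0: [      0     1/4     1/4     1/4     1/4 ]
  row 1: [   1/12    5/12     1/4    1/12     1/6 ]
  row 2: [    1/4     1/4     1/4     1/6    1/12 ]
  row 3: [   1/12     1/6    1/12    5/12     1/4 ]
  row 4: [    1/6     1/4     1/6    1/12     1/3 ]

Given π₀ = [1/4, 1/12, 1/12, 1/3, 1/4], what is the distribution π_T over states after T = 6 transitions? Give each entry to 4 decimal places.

π = [0.1242, 0.2818, 0.2022, 0.1814, 0.2104]

t=0: π = [0.2500, 0.0833, 0.0833, 0.3333, 0.2500]
t=1: π = [0.0972, 0.2361, 0.1736, 0.2431, 0.2500]
t=2: π = [0.1250, 0.2691, 0.1887, 0.1950, 0.2222]
t=3: π = [0.1229, 0.2786, 0.1990, 0.1849, 0.2147]
t=4: π = [0.1241, 0.2810, 0.2013, 0.1820, 0.2115]
t=5: π = [0.1242, 0.2817, 0.2020, 0.1815, 0.2107]
t=6: π = [0.1242, 0.2818, 0.2022, 0.1814, 0.2104]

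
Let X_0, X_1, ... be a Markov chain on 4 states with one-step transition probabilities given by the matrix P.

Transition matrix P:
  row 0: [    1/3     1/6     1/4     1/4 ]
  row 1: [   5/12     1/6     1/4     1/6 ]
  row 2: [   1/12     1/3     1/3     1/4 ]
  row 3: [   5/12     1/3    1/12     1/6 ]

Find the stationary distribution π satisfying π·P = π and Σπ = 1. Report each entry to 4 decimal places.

Balance equations π_j = Σ_i π_i·P[i][j]:
  π_0 = 1/3·π_0 + 5/12·π_1 + 1/12·π_2 + 5/12·π_3
  π_1 = 1/6·π_0 + 1/6·π_1 + 1/3·π_2 + 1/3·π_3
  π_2 = 1/4·π_0 + 1/4·π_1 + 1/3·π_2 + 1/12·π_3
  normalize: π_0 + π_1 + π_2 + π_3 = 1
Solving the linear system gives exactly π = [271/867, 209/867, 203/867, 184/867].

π = [0.3126, 0.2411, 0.2341, 0.2122]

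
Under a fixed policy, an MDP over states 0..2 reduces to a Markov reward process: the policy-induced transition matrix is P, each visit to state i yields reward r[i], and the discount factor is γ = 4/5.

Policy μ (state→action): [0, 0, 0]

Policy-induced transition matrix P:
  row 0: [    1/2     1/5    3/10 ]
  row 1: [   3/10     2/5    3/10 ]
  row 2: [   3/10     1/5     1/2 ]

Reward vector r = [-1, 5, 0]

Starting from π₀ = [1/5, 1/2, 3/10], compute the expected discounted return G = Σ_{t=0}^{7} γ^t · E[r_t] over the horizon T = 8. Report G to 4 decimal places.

G = 5.3374

t=0: π = [0.2000, 0.5000, 0.3000], E[r] = 2.3000, γ^t·E[r] = 2.300000, running G = 2.300000
t=1: π = [0.3400, 0.3000, 0.3600], E[r] = 1.1600, γ^t·E[r] = 0.928000, running G = 3.228000
t=2: π = [0.3680, 0.2600, 0.3720], E[r] = 0.9320, γ^t·E[r] = 0.596480, running G = 3.824480
t=3: π = [0.3736, 0.2520, 0.3744], E[r] = 0.8864, γ^t·E[r] = 0.453837, running G = 4.278317
t=4: π = [0.3747, 0.2504, 0.3749], E[r] = 0.8773, γ^t·E[r] = 0.359334, running G = 4.637651
t=5: π = [0.3749, 0.2501, 0.3750], E[r] = 0.8755, γ^t·E[r] = 0.286869, running G = 4.924520
t=6: π = [0.3750, 0.2500, 0.3750], E[r] = 0.8751, γ^t·E[r] = 0.229400, running G = 5.153920
t=7: π = [0.3750, 0.2500, 0.3750], E[r] = 0.8750, γ^t·E[r] = 0.183505, running G = 5.337425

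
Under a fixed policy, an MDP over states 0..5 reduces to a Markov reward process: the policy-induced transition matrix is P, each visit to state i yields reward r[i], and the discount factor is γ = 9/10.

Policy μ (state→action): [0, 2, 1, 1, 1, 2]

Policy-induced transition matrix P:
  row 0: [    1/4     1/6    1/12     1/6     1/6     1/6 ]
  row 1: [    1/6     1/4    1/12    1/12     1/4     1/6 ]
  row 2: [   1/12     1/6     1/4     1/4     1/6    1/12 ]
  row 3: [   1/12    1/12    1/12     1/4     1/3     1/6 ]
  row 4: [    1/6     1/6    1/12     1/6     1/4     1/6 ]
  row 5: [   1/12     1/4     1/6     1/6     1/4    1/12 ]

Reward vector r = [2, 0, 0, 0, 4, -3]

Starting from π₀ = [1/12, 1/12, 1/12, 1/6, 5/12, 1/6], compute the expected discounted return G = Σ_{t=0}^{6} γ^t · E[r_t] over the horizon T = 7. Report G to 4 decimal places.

G = 4.8196

t=0: π = [0.0833, 0.0833, 0.0833, 0.1667, 0.4167, 0.1667], E[r] = 1.3333, γ^t·E[r] = 1.333333, running G = 1.333333
t=1: π = [0.1389, 0.1736, 0.1111, 0.1806, 0.2500, 0.1458], E[r] = 0.8403, γ^t·E[r] = 0.756250, running G = 2.089583
t=2: π = [0.1418, 0.1782, 0.1140, 0.1765, 0.2442, 0.1453], E[r] = 0.8247, γ^t·E[r] = 0.667969, running G = 2.757552
t=3: π = [0.1422, 0.1789, 0.1144, 0.1760, 0.2434, 0.1451], E[r] = 0.8227, γ^t·E[r] = 0.599766, running G = 3.357318
t=4: π = [0.1422, 0.1790, 0.1145, 0.1760, 0.2433, 0.1450], E[r] = 0.8225, γ^t·E[r] = 0.539612, running G = 3.896930
t=5: π = [0.1422, 0.1790, 0.1145, 0.1760, 0.2433, 0.1450], E[r] = 0.8224, γ^t·E[r] = 0.485631, running G = 4.382561
t=6: π = [0.1422, 0.1790, 0.1145, 0.1760, 0.2433, 0.1450], E[r] = 0.8224, γ^t·E[r] = 0.437065, running G = 4.819626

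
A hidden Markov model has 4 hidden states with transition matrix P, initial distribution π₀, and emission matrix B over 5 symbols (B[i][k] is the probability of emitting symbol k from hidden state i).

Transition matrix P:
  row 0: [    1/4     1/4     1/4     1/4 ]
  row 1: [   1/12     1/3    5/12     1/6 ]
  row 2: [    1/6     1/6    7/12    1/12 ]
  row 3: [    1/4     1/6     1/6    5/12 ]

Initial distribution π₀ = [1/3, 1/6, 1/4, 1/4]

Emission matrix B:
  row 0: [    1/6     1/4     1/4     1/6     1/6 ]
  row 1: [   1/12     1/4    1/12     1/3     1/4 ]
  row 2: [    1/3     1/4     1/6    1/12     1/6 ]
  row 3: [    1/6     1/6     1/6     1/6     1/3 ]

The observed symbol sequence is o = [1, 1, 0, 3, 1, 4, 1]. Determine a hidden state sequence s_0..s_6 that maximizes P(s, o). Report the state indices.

path = [2, 2, 2, 2, 2, 2, 2]

t=0: δ = [8.333e-02, 4.167e-02, 6.250e-02, 4.167e-02]  (obs o_0=1)
t=1: δ = [5.208e-03, 5.208e-03, 9.115e-03, 3.472e-03]  ψ = [0, 0, 2, 0]  (obs o_1=1)
t=2: δ = [2.532e-04, 1.447e-04, 1.772e-03, 2.411e-04]  ψ = [2, 1, 2, 3]  (obs o_2=0)
t=3: δ = [4.923e-05, 9.846e-05, 8.615e-05, 2.462e-05]  ψ = [2, 2, 2, 2]  (obs o_3=3)
t=4: δ = [3.590e-06, 8.205e-06, 1.256e-05, 2.735e-06]  ψ = [2, 1, 2, 1]  (obs o_4=1)
t=5: δ = [3.490e-07, 6.838e-07, 1.221e-06, 4.558e-07]  ψ = [2, 1, 2, 1]  (obs o_5=4)
t=6: δ = [5.090e-08, 5.698e-08, 1.781e-07, 3.166e-08]  ψ = [2, 1, 2, 3]  (obs o_6=1)
backtrack: best end state = 2; path = [2, 2, 2, 2, 2, 2, 2]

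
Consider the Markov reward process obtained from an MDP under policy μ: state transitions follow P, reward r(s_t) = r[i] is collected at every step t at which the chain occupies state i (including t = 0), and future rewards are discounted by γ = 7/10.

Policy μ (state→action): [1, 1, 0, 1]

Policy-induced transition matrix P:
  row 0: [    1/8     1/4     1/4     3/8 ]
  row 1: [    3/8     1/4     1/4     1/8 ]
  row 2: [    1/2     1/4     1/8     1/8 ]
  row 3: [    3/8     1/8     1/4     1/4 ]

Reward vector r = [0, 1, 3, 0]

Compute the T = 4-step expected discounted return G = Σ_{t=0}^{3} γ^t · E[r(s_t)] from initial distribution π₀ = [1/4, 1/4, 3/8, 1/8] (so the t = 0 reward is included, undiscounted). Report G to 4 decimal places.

G = 2.7097

t=0: π = [0.2500, 0.2500, 0.3750, 0.1250], E[r] = 1.3750, γ^t·E[r] = 1.375000, running G = 1.375000
t=1: π = [0.3594, 0.2344, 0.2031, 0.2031], E[r] = 0.8438, γ^t·E[r] = 0.590625, running G = 1.965625
t=2: π = [0.3105, 0.2246, 0.2246, 0.2402], E[r] = 0.8984, γ^t·E[r] = 0.440234, running G = 2.405859
t=3: π = [0.3254, 0.2200, 0.2219, 0.2327], E[r] = 0.8857, γ^t·E[r] = 0.303810, running G = 2.709669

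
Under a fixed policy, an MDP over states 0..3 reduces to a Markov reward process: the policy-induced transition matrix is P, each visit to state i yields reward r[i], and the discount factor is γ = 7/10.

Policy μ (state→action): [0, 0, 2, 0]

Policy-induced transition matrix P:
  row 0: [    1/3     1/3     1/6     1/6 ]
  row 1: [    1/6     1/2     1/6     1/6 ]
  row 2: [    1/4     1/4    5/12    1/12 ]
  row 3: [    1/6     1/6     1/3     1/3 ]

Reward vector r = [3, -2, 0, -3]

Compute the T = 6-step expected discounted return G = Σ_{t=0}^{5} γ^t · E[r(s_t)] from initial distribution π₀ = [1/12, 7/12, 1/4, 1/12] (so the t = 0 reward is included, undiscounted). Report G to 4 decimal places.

t=0: π = [0.0833, 0.5833, 0.2500, 0.0833], E[r] = -1.1667, γ^t·E[r] = -1.166667, running G = -1.166667
t=1: π = [0.2014, 0.3958, 0.2431, 0.1597], E[r] = -0.6667, γ^t·E[r] = -0.466667, running G = -1.633333
t=2: π = [0.2205, 0.3524, 0.2541, 0.1730], E[r] = -0.5625, γ^t·E[r] = -0.275625, running G = -1.908958
t=3: π = [0.2246, 0.3421, 0.2590, 0.1743], E[r] = -0.5334, γ^t·E[r] = -0.182947, running G = -2.091905
t=4: π = [0.2257, 0.3397, 0.2605, 0.1741], E[r] = -0.5248, γ^t·E[r] = -0.125998, running G = -2.217903
t=5: π = [0.2260, 0.3392, 0.2608, 0.1740], E[r] = -0.5224, γ^t·E[r] = -0.087805, running G = -2.305708

G = -2.3057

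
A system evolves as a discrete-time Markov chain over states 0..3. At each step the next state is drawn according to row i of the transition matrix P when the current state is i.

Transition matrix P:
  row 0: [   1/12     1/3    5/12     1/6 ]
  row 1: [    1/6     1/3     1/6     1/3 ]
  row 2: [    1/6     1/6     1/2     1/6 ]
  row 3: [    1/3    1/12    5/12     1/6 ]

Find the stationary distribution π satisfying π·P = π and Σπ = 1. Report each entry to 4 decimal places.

π = [0.1850, 0.2167, 0.3954, 0.2028]

Balance equations π_j = Σ_i π_i·P[i][j]:
  π_0 = 1/12·π_0 + 1/6·π_1 + 1/6·π_2 + 1/3·π_3
  π_1 = 1/3·π_0 + 1/3·π_1 + 1/6·π_2 + 1/12·π_3
  π_2 = 5/12·π_0 + 1/6·π_1 + 1/2·π_2 + 5/12·π_3
  normalize: π_0 + π_1 + π_2 + π_3 = 1
Solving the linear system gives exactly π = [146/789, 57/263, 104/263, 160/789].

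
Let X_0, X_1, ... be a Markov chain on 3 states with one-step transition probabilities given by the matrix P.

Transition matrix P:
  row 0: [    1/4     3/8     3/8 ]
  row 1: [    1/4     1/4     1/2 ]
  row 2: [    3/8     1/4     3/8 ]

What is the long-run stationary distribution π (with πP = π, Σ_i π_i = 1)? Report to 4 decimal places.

π = [0.3014, 0.2877, 0.4110]

Balance equations π_j = Σ_i π_i·P[i][j]:
  π_0 = 1/4·π_0 + 1/4·π_1 + 3/8·π_2
  π_1 = 3/8·π_0 + 1/4·π_1 + 1/4·π_2
  normalize: π_0 + π_1 + π_2 = 1
Solving the linear system gives exactly π = [22/73, 21/73, 30/73].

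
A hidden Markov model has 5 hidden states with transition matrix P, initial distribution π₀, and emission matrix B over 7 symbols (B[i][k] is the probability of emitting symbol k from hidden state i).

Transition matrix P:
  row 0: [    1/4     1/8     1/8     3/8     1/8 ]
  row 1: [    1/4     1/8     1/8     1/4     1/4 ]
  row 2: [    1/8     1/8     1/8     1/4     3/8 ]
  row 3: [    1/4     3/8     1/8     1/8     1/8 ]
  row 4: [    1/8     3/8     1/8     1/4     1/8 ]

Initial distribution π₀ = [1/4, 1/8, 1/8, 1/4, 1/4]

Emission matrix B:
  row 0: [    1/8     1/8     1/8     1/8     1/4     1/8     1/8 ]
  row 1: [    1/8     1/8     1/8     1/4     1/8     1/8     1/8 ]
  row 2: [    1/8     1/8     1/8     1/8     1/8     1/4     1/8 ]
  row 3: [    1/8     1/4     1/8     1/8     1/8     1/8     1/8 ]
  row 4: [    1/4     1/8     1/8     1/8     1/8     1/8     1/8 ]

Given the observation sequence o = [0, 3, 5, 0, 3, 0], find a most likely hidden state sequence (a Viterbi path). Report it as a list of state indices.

t=0: δ = [3.125e-02, 1.562e-02, 1.562e-02, 3.125e-02, 6.250e-02]  (obs o_0=0)
t=1: δ = [9.766e-04, 5.859e-03, 9.766e-04, 1.953e-03, 9.766e-04]  ψ = [0, 4, 4, 4, 4]  (obs o_1=3)
t=2: δ = [1.831e-04, 9.155e-05, 1.831e-04, 1.831e-04, 1.831e-04]  ψ = [1, 1, 1, 1, 1]  (obs o_2=5)
t=3: δ = [5.722e-06, 8.583e-06, 2.861e-06, 8.583e-06, 1.717e-05]  ψ = [0, 3, 0, 0, 2]  (obs o_3=0)
t=4: δ = [2.682e-07, 1.609e-06, 2.682e-07, 5.364e-07, 2.682e-07]  ψ = [1, 4, 4, 4, 1]  (obs o_4=3)
t=5: δ = [5.029e-08, 2.515e-08, 2.515e-08, 5.029e-08, 1.006e-07]  ψ = [1, 1, 1, 1, 1]  (obs o_5=0)
backtrack: best end state = 4; path = [4, 1, 2, 4, 1, 4]

path = [4, 1, 2, 4, 1, 4]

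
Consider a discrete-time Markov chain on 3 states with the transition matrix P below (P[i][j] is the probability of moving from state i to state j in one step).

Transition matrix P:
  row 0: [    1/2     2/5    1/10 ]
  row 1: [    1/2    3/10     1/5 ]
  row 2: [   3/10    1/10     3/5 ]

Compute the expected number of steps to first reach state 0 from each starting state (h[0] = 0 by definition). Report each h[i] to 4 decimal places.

h = [0.0000, 2.3077, 3.0769]

First-step conditioning: h[0] = 0; for i ≠ 0, h[i] = 1 + Σ_k P[i][k]·h[k].
  h[1] = 1 + 3/10·h[1] + 1/5·h[2]
  h[2] = 1 + 1/10·h[1] + 3/5·h[2]
Solving the 2×2 linear system over states ≠ 0 gives exactly h = [0, 30/13, 40/13] (h[0] = 0 is the target).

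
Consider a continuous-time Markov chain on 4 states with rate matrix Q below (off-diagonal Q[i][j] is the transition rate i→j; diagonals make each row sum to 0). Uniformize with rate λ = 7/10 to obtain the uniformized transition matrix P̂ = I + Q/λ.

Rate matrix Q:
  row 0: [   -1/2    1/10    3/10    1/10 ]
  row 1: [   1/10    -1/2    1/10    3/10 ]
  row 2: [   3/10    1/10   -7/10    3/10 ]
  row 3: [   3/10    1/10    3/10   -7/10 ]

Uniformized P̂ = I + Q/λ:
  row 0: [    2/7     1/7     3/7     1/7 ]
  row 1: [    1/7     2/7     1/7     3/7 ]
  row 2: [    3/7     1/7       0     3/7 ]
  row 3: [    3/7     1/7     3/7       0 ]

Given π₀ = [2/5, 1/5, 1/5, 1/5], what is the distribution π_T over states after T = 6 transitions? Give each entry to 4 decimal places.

t=0: π = [0.4000, 0.2000, 0.2000, 0.2000]
t=1: π = [0.3143, 0.1714, 0.2857, 0.2286]
t=2: π = [0.3347, 0.1673, 0.2571, 0.2408]
t=3: π = [0.3329, 0.1668, 0.2706, 0.2297]
t=4: π = [0.3334, 0.1667, 0.2650, 0.2350]
t=5: π = [0.3333, 0.1667, 0.2674, 0.2326]
t=6: π = [0.3333, 0.1667, 0.2664, 0.2336]

π = [0.3333, 0.1667, 0.2664, 0.2336]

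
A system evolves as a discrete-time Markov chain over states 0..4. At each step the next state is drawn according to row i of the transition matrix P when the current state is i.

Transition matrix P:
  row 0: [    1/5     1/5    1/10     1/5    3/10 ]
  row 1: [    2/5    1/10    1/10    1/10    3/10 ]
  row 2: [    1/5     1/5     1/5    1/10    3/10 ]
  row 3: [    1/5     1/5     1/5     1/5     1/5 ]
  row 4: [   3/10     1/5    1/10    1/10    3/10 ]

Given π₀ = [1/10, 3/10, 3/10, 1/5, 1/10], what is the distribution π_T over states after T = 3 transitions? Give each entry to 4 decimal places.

t=0: π = [0.1000, 0.3000, 0.3000, 0.2000, 0.1000]
t=1: π = [0.2700, 0.1700, 0.1500, 0.1300, 0.2800]
t=2: π = [0.2620, 0.1830, 0.1280, 0.1400, 0.2870]
t=3: π = [0.2653, 0.1817, 0.1268, 0.1402, 0.2860]

π = [0.2653, 0.1817, 0.1268, 0.1402, 0.2860]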